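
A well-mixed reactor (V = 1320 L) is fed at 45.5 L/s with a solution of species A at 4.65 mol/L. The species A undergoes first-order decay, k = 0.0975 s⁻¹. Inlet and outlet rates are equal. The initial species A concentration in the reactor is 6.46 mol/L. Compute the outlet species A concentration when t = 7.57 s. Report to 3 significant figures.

3.15 mol/L

Species balance: V dC/dt = Q C_in − Q C − k V C.
This is linear with rate a = Q/V + k = 0.13197 s⁻¹.
C_ss = Q C_in/(Q + kV) = 1.2146 mol/L; C(t) = C_ss + (C₀ − C_ss) e^(−a t).
C(7.57) = 1.2146 + (5.2454)·e^(−0.13197·7.57) = 1.2146 + (5.2454)·0.36824 = 3.1462 mol/L.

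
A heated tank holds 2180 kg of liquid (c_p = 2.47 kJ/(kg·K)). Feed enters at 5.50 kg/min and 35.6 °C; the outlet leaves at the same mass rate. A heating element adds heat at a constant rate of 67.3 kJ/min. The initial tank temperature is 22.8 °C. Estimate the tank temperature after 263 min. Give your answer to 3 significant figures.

31.4 °C

M c_p dT/dt = ṁ c_p (T_in − T) + Q̇.
Rearrange: dT/dt = (T_ss − T)/τ with τ = M/ṁ = 396.36 min and T_ss = T_in + Q̇/(ṁ c_p) = 40.554 °C.
Integrating: T(t) = T_ss + (T₀ − T_ss) e^(−t/τ).
T(263) = 40.554 + (-17.754)·e^(−263/396.36) = 40.554 + (-17.754)·0.51503 = 31.410 °C.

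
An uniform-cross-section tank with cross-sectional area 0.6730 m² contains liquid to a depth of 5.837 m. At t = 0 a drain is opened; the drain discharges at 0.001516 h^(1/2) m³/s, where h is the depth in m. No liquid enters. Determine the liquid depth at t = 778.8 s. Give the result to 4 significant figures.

2.368 m

With no inflow, A dh/dt = −0.001516 √h.
This is separable: 2 d(√h)/dt = −0.001516/A, so √h = √h₀ − (0.001516/(2A)) t.
√h = √5.837 − 0.001516·778.8/(2·0.6730) = 2.41599 − 0.877163 = 1.53883.
h = 1.53883² = 2.36799 m.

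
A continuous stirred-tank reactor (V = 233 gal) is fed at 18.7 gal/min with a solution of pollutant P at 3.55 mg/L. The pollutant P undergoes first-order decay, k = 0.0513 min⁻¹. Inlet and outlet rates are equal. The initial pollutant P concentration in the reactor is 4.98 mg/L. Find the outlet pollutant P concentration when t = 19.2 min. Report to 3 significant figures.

V dC/dt = Q(C_in − C) − k V C.
dC/dt = (Q/V) C_in − (Q/V + k) C; effective rate a = Q/V + k = 0.080258 + 0.0513 = 0.13156 min⁻¹.
C_ss = Q C_in/(Q + kV) = 2.1657 mg/L; C(t) = C_ss + (C₀ − C_ss) e^(−a t).
C(19.2) = 2.1657 + (2.8143)·e^(−0.13156·19.2) = 2.1657 + (2.8143)·0.079986 = 2.3908 mg/L.

2.39 mg/L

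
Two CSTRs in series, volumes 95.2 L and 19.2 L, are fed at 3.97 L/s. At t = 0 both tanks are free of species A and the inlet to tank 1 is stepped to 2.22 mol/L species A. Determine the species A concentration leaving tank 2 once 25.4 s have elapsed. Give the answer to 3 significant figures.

1.26 mol/L

Time constants: τᵢ = Vᵢ/Q for each well-mixed tank.
τ₁ = 95.2/3.97 = 23.980 s; τ₂ = 19.2/3.97 = 4.8363 s.
Tank 1: C₁ = C_in(1 − e^(−t/τ₁)). Tank 2 (τ₁ ≠ τ₂): C₂ = C_in[1 − (τ₁ e^(−t/τ₁) − τ₂ e^(−t/τ₂))/(τ₁ − τ₂)].
At t = 25.4: e^(−t/τ₁) = 0.34673, e^(−t/τ₂) = 0.0052371.
C₂ = 2.22·[1 − (23.980·0.34673 − 4.8363·0.0052371)/(19.144)] = 2.22·0.56700 = 1.2587 mol/L.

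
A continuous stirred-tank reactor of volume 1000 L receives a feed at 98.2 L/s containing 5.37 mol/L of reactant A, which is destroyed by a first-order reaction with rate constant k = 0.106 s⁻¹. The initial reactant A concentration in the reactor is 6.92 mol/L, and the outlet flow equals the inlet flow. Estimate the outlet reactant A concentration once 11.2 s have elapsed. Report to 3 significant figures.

Species balance: V dC/dt = Q C_in − Q C − k V C.
dC/dt = (Q/V) C_in − (Q/V + k) C; effective rate a = Q/V + k = 0.098200 + 0.106 = 0.20420 s⁻¹.
C_ss = Q C_in/(Q + kV) = 2.5824 mol/L; C(t) = C_ss + (C₀ − C_ss) e^(−a t).
C(11.2) = 2.5824 + (4.3376)·e^(−0.20420·11.2) = 2.5824 + (4.3376)·0.10157 = 3.0230 mol/L.

3.02 mol/L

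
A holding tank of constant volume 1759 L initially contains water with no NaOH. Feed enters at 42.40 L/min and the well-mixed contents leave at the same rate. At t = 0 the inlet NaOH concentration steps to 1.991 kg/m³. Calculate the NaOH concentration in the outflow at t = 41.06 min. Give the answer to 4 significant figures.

Unsteady species balance (constant V, well mixed): V dC/dt = Q(C_in − C).
Time constant τ = V/Q = 1759/42.40 = 41.4858 min.
C approaches C_in exponentially: C(t) = C_in + (C₀ − C_in) e^(−t/τ).
C(41.06) = 1.991 + (0 − 1.991)·e^(−41.06/41.4858) = 1.991 + (-1.99100)·0.371675 = 1.25099 kg/m³.

1.251 kg/m³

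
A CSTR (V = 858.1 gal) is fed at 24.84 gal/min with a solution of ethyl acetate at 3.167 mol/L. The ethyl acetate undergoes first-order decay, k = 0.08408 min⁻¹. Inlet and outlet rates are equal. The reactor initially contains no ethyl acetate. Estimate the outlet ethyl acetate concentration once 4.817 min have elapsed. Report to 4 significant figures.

Species balance: V dC/dt = Q C_in − Q C − k V C.
This is linear with rate a = Q/V + k = 0.113028 min⁻¹.
C_ss = Q C_in/(Q + kV) = 0.811105 mol/L; C(t) = C_ss + (C₀ − C_ss) e^(−a t).
C(4.817) = 0.811105 + (-0.811105)·e^(−0.113028·4.817) = 0.811105 + (-0.811105)·0.580158 = 0.340536 mol/L.

0.3405 mol/L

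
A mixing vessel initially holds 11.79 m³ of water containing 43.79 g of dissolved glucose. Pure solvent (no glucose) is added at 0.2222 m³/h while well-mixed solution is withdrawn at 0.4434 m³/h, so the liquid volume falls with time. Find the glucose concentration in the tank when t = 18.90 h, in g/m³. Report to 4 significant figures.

Let m(t) be the amount of glucose. Volume: V(t) = V₀ + (Q_in − Q_out) t = 11.79 − 0.221200 t; V(18.90) = 7.60932 m³.
No glucose enters, so dm/dt = −Q_out · (m/V).
Separate: dm/m = −Q_out dt/V(t) ⇒ ln(m/m₀) = −(Q_out/(Q_in−Q_out)) ln(V/V₀).
m = m₀ (V₀/V)^(Q_out/(Q_in−Q_out)) = 43.79 × (11.79/7.60932)^(-2.00452) = 18.2045 g.
C = m/V = 18.2045/7.60932 = 2.39240 g/m³.

2.392 g/m³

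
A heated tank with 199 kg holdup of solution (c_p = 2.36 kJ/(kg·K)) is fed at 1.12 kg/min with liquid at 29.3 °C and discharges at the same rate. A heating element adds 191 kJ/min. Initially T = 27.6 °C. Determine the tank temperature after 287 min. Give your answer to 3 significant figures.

M c_p dT/dt = ṁ c_p (T_in − T) + Q̇.
Rearrange: dT/dt = (T_ss − T)/τ with τ = M/ṁ = 177.68 min and T_ss = T_in + Q̇/(ṁ c_p) = 101.56 °C.
Integrating: T(t) = T_ss + (T₀ − T_ss) e^(−t/τ).
T(287) = 101.56 + (-73.961)·e^(−287/177.68) = 101.56 + (-73.961)·0.19884 = 86.855 °C.

86.9 °C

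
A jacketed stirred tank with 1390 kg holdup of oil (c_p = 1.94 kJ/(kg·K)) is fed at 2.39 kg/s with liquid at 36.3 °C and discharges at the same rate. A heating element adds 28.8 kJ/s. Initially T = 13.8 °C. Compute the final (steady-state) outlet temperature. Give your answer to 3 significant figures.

42.5 °C

Energy balance: M c_p dT/dt = ṁ c_p (T_in − T) + 28.8.
At steady state dT/dt = 0 ⇒ T_ss = T_in + Q̇/(ṁ c_p) = 36.3 + 28.8/(2.39·1.94) = 42.511 °C.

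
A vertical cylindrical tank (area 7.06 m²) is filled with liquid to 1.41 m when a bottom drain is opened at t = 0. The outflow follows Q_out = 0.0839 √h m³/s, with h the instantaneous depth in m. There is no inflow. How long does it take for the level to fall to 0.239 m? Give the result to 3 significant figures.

118 s

With no inflow, A dh/dt = −0.0839 √h.
Separate and integrate: 2(√h − √h₀) = −(0.0839/A) t.
t = 2A(√h₀ − √h)/0.0839 = 2·7.06·(√1.41 − √0.239)/0.0839
  = 14.120 × (1.1874 − 0.48888) / 0.0839 = 117.56 s.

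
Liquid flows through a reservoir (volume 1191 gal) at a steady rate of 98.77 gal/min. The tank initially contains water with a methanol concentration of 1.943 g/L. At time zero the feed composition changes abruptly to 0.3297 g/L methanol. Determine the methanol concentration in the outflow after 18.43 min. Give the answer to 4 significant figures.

0.6796 g/L

Species balance on the tank: V dC/dt = Q(C_in − C).
Time constant τ = V/Q = 1191/98.77 = 12.0583 min.
Solution: C(t) = C_in + (C₀ − C_in) e^(−t/τ).
C(18.43) = 0.3297 + (1.943 − 0.3297)·e^(−18.43/12.0583) = 0.3297 + (1.61330)·0.216881 = 0.679594 g/L.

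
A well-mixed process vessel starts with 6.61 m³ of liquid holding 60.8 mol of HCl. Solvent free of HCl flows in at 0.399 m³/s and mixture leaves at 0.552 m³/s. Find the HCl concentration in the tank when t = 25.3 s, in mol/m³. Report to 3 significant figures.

Total volume: dV/dt = Q_in − Q_out = -0.15300 m³/s, so V(t) = 6.61 − 0.15300 t and V(25.3) = 2.7391 m³.
Species balance (pure solvent in): dm/dt = −Q_out · m/V(t).
Separate: dm/m = −Q_out dt/V(t) ⇒ ln(m/m₀) = −(Q_out/(Q_in−Q_out)) ln(V/V₀).
m = m₀ (V₀/V)^(Q_out/(Q_in−Q_out)) = 60.8 × (6.61/2.7391)^(-3.6078) = 2.5326 mol.
C = m/V = 2.5326/2.7391 = 0.92461 mol/m³.

0.925 mol/m³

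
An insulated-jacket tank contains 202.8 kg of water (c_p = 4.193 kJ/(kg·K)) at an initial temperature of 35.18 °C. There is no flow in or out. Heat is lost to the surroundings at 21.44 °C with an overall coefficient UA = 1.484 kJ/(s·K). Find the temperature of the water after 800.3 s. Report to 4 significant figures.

24.84 °C

Heat balance on the well-mixed liquid: M c_p dT/dt = −UA(T − T_amb).
dT/dt = (T_ss − T)/τ with T_ss = T_amb = 21.4400 °C, τ = M c_p/UA = 202.8·4.193/1.484 = 573.006 s.
Integrating: T(t) = T_ss + (T₀ − T_ss) e^(−t/τ).
T(800.3) = 21.4400 + (13.7400)·0.247419 = 24.8395 °C.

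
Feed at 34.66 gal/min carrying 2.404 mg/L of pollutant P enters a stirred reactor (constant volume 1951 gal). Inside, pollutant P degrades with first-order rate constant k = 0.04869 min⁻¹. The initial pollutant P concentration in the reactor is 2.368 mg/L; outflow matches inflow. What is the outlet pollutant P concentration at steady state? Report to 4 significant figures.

0.6427 mg/L

Species balance: V dC/dt = Q C_in − Q C − k V C.
Steady state (dC/dt = 0): C_ss = Q C_in/(Q + kV) = C_in/(1 + kV/Q).
C_ss = 34.66·2.404/(34.66 + 0.04869·1951) = 83.3226/129.654 = 0.642653 mg/L.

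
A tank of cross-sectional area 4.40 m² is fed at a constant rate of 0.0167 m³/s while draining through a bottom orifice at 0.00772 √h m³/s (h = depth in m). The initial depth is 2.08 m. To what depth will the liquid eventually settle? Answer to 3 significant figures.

4.68 m

A dh/dt = Q_in − 0.00772 √h. Steady state requires inflow = outflow:
Q_in = 0.00772 √h_ss ⇒ √h_ss = 0.0167/0.00772 = 2.1632.
h_ss = 2.1632² = 4.6795 m. (Since h₀ = 2.08 m < h_ss, the level will rise toward this value.)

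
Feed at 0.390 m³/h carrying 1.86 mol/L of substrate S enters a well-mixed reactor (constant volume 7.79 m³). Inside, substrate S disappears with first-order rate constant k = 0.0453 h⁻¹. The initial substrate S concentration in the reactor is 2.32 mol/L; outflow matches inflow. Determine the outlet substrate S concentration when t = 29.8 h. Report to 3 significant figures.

1.05 mol/L

V dC/dt = Q(C_in − C) − k V C.
This is linear with rate a = Q/V + k = 0.095364 h⁻¹.
C_ss = Q C_in/(Q + kV) = 0.97646 mol/L; C(t) = C_ss + (C₀ − C_ss) e^(−a t).
C(29.8) = 0.97646 + (1.3435)·e^(−0.095364·29.8) = 0.97646 + (1.3435)·0.058318 = 1.0548 mol/L.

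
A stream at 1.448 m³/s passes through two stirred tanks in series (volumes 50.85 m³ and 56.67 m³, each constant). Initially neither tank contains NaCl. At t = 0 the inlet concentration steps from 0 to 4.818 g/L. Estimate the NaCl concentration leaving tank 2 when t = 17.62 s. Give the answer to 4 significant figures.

Each tank obeys Vᵢ dCᵢ/dt = Q(Cᵢ₋₁ − Cᵢ), so τᵢ = Vᵢ/Q.
τ₁ = 50.85/1.448 = 35.1174 s; τ₂ = 56.67/1.448 = 39.1367 s.
Tank 1: C₁ = C_in(1 − e^(−t/τ₁)). Tank 2 (τ₁ ≠ τ₂): C₂ = C_in[1 − (τ₁ e^(−t/τ₁) − τ₂ e^(−t/τ₂))/(τ₁ − τ₂)].
At t = 17.62: e^(−t/τ₁) = 0.605473, e^(−t/τ₂) = 0.637490.
C₂ = 4.818·[1 − (35.1174·0.605473 − 39.1367·0.637490)/(-4.01934)] = 4.818·0.0827705 = 0.398788 g/L.

0.3988 g/L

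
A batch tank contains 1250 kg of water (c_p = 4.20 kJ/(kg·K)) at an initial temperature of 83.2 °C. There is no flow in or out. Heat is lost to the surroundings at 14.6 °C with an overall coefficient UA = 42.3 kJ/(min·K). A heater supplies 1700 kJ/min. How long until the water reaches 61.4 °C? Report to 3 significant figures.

181 min

Lumped-capacitance energy balance: M c_p dT/dt = UA(T_amb − T) + Q̇.
τ = M c_p/UA = 124.11 min; T_ss = T_amb + Q̇/UA = 14.6 + 1700/42.3 = 54.789 °C.
T(t) = T_ss + (T₀ − T_ss)e^(−t/τ); set T = 61.4:
t = −τ ln[(T − T_ss)/(T₀ − T_ss)] = −124.11 · ln(0.23269) = 180.96 min.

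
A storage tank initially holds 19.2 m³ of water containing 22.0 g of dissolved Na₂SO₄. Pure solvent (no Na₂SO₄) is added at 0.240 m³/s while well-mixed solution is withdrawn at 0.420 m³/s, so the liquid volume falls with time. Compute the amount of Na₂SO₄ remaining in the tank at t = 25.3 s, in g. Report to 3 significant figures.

Let m(t) be the amount of Na₂SO₄. Volume: V(t) = V₀ + (Q_in − Q_out) t = 19.2 − 0.18000 t; V(25.3) = 14.646 m³.
No Na₂SO₄ enters, so dm/dt = −Q_out · (m/V).
Separate: dm/m = −Q_out dt/V(t) ⇒ ln(m/m₀) = −(Q_out/(Q_in−Q_out)) ln(V/V₀).
m = m₀ (V₀/V)^(Q_out/(Q_in−Q_out)) = 22.0 × (19.2/14.646)^(-2.3333) = 11.697 g.

11.7 g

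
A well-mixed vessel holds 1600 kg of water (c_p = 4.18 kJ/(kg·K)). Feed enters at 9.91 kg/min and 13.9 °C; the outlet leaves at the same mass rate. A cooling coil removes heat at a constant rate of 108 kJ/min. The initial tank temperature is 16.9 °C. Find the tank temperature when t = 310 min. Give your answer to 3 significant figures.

12.1 °C

Heat balance on the well-mixed liquid: M c_p dT/dt = ṁ c_p (T_in − T) − 108.
τ = M/ṁ = 161.45 min; T_ss = T_in − Q̇/(ṁ c_p) = 13.9 − 108/(9.91·4.18) = 11.293 °C.
Solution: T(t) = T_ss + (T₀ − T_ss) e^(−t/τ).
T(310) = 11.293 + (5.6072)·e^(−310/161.45) = 11.293 + (5.6072)·0.14660 = 12.115 °C.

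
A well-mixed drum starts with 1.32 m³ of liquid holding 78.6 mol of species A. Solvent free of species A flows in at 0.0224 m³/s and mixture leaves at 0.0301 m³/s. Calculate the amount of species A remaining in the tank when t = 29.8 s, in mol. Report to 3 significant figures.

Let m(t) be the amount of species A. Volume: V(t) = V₀ + (Q_in − Q_out) t = 1.32 − 0.0077000 t; V(29.8) = 1.0905 m³.
Solute balance: dm/dt = 0 − Q_out C = −Q_out m/V(t).
dm/m = −Q_out dt/(V₀ − 0.0077000 t); integrating gives ln(m/m₀) = −(Q_out/(Q_in−Q_out)) ln(V/V₀).
m = m₀ (V₀/V)^(Q_out/(Q_in−Q_out)) = 78.6 × (1.32/1.0905)^(-3.9091) = 37.259 mol.

37.3 mol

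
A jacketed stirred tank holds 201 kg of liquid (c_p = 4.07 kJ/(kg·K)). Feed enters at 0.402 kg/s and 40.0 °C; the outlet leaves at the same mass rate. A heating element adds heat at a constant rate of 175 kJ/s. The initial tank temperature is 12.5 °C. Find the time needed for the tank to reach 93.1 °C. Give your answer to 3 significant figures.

Unsteady energy balance on the tank contents: M c_p dT/dt = ṁ c_p (T_in − T) + 175.
τ = M/ṁ = 500.00 s; T_ss = T_in + Q̇/(ṁ c_p) = 146.96 °C.
T(t) = T_ss + (T₀ − T_ss) e^(−t/τ). Set T = 93.1:
e^(−t/τ) = (93.1 − 146.96)/(12.5 − 146.96) = 0.40056
t = −500.00 · ln(0.40056) = 457.44 s.

457 s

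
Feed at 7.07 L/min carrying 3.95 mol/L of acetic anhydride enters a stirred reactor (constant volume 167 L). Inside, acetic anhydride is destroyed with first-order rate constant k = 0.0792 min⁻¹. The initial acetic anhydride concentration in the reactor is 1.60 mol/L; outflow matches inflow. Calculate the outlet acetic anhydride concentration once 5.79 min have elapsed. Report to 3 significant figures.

1.49 mol/L

Species balance: V dC/dt = Q C_in − Q C − k V C.
dC/dt = (Q/V) C_in − (Q/V + k) C; effective rate a = Q/V + k = 0.042335 + 0.0792 = 0.12154 min⁻¹.
C_ss = Q C_in/(Q + kV) = 1.3759 mol/L; C(t) = C_ss + (C₀ − C_ss) e^(−a t).
C(5.79) = 1.3759 + (0.22407)·e^(−0.12154·5.79) = 1.3759 + (0.22407)·0.49476 = 1.4868 mol/L.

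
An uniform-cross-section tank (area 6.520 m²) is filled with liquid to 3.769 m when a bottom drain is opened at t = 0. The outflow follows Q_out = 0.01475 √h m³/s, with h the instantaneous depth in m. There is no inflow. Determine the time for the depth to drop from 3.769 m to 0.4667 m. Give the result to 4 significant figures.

A dh/dt = −Q_out = −0.01475 √h.
This is separable: 2 d(√h)/dt = −0.01475/A, so √h = √h₀ − (0.01475/(2A)) t.
t = 2A(√h₀ − √h)/0.01475 = 2·6.520·(√3.769 − √0.4667)/0.01475
  = 13.0400 × (1.94139 − 0.683154) / 0.01475 = 1112.37 s.

1112 s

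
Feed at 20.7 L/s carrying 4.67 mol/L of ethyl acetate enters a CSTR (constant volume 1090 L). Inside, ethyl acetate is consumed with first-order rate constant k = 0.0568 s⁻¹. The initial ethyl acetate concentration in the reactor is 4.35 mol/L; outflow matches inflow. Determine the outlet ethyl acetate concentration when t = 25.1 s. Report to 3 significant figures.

1.64 mol/L

Species balance: V dC/dt = Q C_in − Q C − k V C.
dC/dt = (Q/V) C_in − (Q/V + k) C; effective rate a = Q/V + k = 0.018991 + 0.0568 = 0.075791 s⁻¹.
C_ss = Q C_in/(Q + kV) = 1.1702 mol/L; C(t) = C_ss + (C₀ − C_ss) e^(−a t).
C(25.1) = 1.1702 + (3.1798)·e^(−0.075791·25.1) = 1.1702 + (3.1798)·0.14922 = 1.6446 mol/L.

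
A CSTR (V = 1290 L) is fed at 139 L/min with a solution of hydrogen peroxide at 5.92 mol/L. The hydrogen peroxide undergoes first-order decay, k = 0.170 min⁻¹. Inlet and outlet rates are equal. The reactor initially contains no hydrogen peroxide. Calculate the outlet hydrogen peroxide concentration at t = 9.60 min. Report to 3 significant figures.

V dC/dt = Q(C_in − C) − k V C.
This is linear with rate a = Q/V + k = 0.27775 min⁻¹.
C_ss = Q C_in/(Q + kV) = 2.2966 mol/L; C(t) = C_ss + (C₀ − C_ss) e^(−a t).
C(9.60) = 2.2966 + (-2.2966)·e^(−0.27775·9.60) = 2.2966 + (-2.2966)·0.069501 = 2.1370 mol/L.

2.14 mol/L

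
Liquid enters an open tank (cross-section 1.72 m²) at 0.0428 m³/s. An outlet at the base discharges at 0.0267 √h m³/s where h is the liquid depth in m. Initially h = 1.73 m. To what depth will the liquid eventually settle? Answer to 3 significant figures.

Volume balance on the tank: A dh/dt = Q_in − 0.0267 √h. At steady state dh/dt = 0:
Q_in = 0.0267 √h_ss ⇒ √h_ss = 0.0428/0.0267 = 1.6030.
h_ss = 1.6030² = 2.5696 m. (Since h₀ = 1.73 m < h_ss, the level will rise toward this value.)

2.57 m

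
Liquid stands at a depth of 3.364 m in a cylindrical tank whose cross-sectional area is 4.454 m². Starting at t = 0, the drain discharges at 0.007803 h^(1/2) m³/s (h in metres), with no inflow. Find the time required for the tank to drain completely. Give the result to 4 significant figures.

2094 s

A dh/dt = −Q_out = −0.007803 √h.
Separate and integrate: 2(√h − √h₀) = −(0.007803/A) t.
Set h = 0: 2√h₀ = (0.007803/A) t_empty ⇒ t_empty = 2A√h₀/0.007803.
t_empty = 2·4.454·√3.364/0.007803 = 8.90800·1.83412/0.007803 = 2093.85 s.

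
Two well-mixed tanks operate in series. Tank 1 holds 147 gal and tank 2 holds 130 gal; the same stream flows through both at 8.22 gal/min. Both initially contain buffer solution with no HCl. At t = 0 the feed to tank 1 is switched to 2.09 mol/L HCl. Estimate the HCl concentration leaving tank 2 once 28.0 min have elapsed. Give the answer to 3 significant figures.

1.04 mol/L

Each tank obeys Vᵢ dCᵢ/dt = Q(Cᵢ₋₁ − Cᵢ), so τᵢ = Vᵢ/Q.
τ₁ = 147/8.22 = 17.883 min; τ₂ = 130/8.22 = 15.815 min.
Solving the cascade with C₁(0)=C₂(0)=0 gives C₂(t) = C_in[1 − (τ₁ e^(−t/τ₁) − τ₂ e^(−t/τ₂))/(τ₁ − τ₂)].
At t = 28.0: e^(−t/τ₁) = 0.20894, e^(−t/τ₂) = 0.17025.
C₂ = 2.09·[1 − (17.883·0.20894 − 15.815·0.17025)/(2.0681)] = 2.09·0.49524 = 1.0351 mol/L.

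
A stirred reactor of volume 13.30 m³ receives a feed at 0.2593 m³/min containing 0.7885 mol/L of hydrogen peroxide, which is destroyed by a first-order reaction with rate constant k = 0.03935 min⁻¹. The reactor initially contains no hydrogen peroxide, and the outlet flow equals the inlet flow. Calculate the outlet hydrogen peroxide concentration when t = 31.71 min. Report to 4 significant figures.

0.2208 mol/L

Species balance: V dC/dt = Q C_in − Q C − k V C.
This is linear with rate a = Q/V + k = 0.0588462 min⁻¹.
C_ss = Q C_in/(Q + kV) = 0.261236 mol/L; C(t) = C_ss + (C₀ − C_ss) e^(−a t).
C(31.71) = 0.261236 + (-0.261236)·e^(−0.0588462·31.71) = 0.261236 + (-0.261236)·0.154739 = 0.220813 mol/L.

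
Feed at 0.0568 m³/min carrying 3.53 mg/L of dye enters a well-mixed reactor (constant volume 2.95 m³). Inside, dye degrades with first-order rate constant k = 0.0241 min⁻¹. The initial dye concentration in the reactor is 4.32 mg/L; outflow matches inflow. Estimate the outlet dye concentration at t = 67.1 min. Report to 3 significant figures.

V dC/dt = Q(C_in − C) − k V C.
dC/dt = (Q/V) C_in − (Q/V + k) C; effective rate a = Q/V + k = 0.019254 + 0.0241 = 0.043354 min⁻¹.
C_ss = Q C_in/(Q + kV) = 1.5677 mg/L; C(t) = C_ss + (C₀ − C_ss) e^(−a t).
C(67.1) = 1.5677 + (2.7523)·e^(−0.043354·67.1) = 1.5677 + (2.7523)·0.054526 = 1.7178 mg/L.

1.72 mg/L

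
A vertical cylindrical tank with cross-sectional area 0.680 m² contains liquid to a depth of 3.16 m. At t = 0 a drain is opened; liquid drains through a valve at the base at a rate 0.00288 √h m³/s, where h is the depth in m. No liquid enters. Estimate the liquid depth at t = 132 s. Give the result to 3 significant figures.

2.24 m

With no inflow, A dh/dt = −0.00288 √h.
Separate and integrate: 2(√h − √h₀) = −(0.00288/A) t.
√h = √3.16 − 0.00288·132/(2·0.680) = 1.7776 − 0.27953 = 1.4981.
h = 1.4981² = 2.2443 m.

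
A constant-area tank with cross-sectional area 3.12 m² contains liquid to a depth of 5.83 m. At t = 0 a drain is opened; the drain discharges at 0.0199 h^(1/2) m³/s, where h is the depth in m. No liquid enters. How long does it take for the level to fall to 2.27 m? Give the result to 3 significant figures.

285 s

With no inflow, A dh/dt = −0.0199 √h.
This is separable: 2 d(√h)/dt = −0.0199/A, so √h = √h₀ − (0.0199/(2A)) t.
t = 2A(√h₀ − √h)/0.0199 = 2·3.12·(√5.83 − √2.27)/0.0199
  = 6.2400 × (2.4145 − 1.5067) / 0.0199 = 284.68 s.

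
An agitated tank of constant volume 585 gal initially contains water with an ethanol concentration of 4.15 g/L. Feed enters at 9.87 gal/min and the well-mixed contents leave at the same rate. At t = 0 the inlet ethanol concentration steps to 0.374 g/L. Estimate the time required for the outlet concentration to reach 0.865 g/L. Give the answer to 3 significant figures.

121 min

Unsteady species balance (constant V, well mixed): V dC/dt = Q(C_in − C), so τ = V/Q = 59.271 min.
C(t) = C_in + (C₀ − C_in) e^(−t/τ). Set C = 0.865 and solve for t:
e^(−t/τ) = (C − C_in)/(C₀ − C_in) = (0.865 − 0.374)/(4.15 − 0.374) = 0.13003
t = −τ ln(…) = 59.271 × 2.0400 = 120.91 min.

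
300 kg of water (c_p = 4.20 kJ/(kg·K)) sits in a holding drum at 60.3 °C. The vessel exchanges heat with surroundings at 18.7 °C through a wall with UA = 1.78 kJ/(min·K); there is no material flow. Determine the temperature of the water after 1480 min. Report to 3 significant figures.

M c_p dT/dt = −UA(T − T_amb).
dT/dt = (T_ss − T)/τ with T_ss = T_amb = 18.700 °C, τ = M c_p/UA = 300·4.20/1.78 = 707.87 min.
This is linear first-order; T(t) = T_ss + (T₀ − T_ss) e^(−t/τ).
T(1480) = 18.700 + (41.600)·0.12359 = 23.841 °C.

23.8 °C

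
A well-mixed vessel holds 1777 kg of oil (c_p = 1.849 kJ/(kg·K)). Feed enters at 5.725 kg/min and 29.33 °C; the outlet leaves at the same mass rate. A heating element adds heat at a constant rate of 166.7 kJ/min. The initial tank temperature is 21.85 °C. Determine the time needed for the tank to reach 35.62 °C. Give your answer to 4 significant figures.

278.9 min

M c_p dT/dt = ṁ c_p (T_in − T) + Q̇.
τ = M/ṁ = 310.393 min; T_ss = T_in + Q̇/(ṁ c_p) = 45.0779 °C.
T(t) = T_ss + (T₀ − T_ss) e^(−t/τ). Set T = 35.62:
e^(−t/τ) = (35.62 − 45.0779)/(21.85 − 45.0779) = 0.407179
t = −310.393 · ln(0.407179) = 278.889 min.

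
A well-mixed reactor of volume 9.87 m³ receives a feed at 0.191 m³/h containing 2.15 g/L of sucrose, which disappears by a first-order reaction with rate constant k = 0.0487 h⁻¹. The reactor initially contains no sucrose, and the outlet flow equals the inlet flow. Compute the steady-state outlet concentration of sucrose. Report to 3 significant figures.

0.611 g/L

V dC/dt = Q(C_in − C) − k V C.
Steady state (dC/dt = 0): C_ss = Q C_in/(Q + kV) = C_in/(1 + kV/Q).
C_ss = 0.191·2.15/(0.191 + 0.0487·9.87) = 0.41065/0.67167 = 0.61139 g/L.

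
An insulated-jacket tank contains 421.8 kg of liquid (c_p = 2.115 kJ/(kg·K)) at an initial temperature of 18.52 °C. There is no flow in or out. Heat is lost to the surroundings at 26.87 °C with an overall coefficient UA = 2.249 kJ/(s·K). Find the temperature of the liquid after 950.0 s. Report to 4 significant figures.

M c_p dT/dt = −UA(T − T_amb).
dT/dt = (T_ss − T)/τ with T_ss = T_amb = 26.8700 °C, τ = M c_p/UA = 421.8·2.115/2.249 = 396.668 s.
Integrating: T(t) = T_ss + (T₀ − T_ss) e^(−t/τ).
T(950.0) = 26.8700 + (-8.35000)·0.0911774 = 26.1087 °C.

26.11 °C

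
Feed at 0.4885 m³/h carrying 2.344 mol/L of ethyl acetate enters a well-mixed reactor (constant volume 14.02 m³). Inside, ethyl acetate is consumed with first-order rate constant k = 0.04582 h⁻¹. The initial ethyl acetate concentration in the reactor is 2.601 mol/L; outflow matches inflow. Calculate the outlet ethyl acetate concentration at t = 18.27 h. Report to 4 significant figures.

Species balance: V dC/dt = Q C_in − Q C − k V C.
dC/dt = (Q/V) C_in − (Q/V + k) C; effective rate a = Q/V + k = 0.0348431 + 0.04582 = 0.0806631 h⁻¹.
C_ss = Q C_in/(Q + kV) = 1.01251 mol/L; C(t) = C_ss + (C₀ − C_ss) e^(−a t).
C(18.27) = 1.01251 + (1.58849)·e^(−0.0806631·18.27) = 1.01251 + (1.58849)·0.229073 = 1.37639 mol/L.

1.376 mol/L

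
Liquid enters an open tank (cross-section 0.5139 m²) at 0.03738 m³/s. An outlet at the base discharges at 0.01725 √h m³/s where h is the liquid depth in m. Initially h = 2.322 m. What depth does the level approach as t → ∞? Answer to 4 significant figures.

Level balance: A dh/dt = 0.03738 − 0.01725 √h. Setting dh/dt = 0:
Q_in = 0.01725 √h_ss ⇒ √h_ss = 0.03738/0.01725 = 2.16696.
h_ss = 2.16696² = 4.69570 m. (Since h₀ = 2.322 m < h_ss, the level will rise toward this value.)

4.696 m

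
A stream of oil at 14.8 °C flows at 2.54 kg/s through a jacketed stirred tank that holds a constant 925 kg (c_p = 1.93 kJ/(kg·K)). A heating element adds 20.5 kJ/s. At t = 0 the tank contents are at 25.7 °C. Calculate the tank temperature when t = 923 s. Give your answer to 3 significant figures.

M c_p dT/dt = ṁ c_p (T_in − T) + Q̇.
Rearrange: dT/dt = (T_ss − T)/τ with τ = M/ṁ = 364.17 s and T_ss = T_in + Q̇/(ṁ c_p) = 18.982 °C.
T approaches T_ss exponentially: T(t) = T_ss + (T₀ − T_ss) e^(−t/τ).
T(923) = 18.982 + (6.7182)·e^(−923/364.17) = 18.982 + (6.7182)·0.079301 = 19.515 °C.

19.5 °C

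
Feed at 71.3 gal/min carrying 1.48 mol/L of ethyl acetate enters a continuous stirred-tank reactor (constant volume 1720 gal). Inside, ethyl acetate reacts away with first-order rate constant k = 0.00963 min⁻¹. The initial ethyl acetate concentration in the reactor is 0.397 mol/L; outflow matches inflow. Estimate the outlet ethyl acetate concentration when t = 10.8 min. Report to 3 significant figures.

0.738 mol/L

V dC/dt = Q(C_in − C) − k V C.
dC/dt = (Q/V) C_in − (Q/V + k) C; effective rate a = Q/V + k = 0.041453 + 0.00963 = 0.051083 min⁻¹.
C_ss = Q C_in/(Q + kV) = 1.2010 mol/L; C(t) = C_ss + (C₀ − C_ss) e^(−a t).
C(10.8) = 1.2010 + (-0.80400)·e^(−0.051083·10.8) = 1.2010 + (-0.80400)·0.57597 = 0.73792 mol/L.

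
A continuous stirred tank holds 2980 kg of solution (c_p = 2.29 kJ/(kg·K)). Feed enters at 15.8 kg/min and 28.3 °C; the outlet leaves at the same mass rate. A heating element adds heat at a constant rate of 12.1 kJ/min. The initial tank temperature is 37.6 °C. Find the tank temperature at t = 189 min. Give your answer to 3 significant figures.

31.9 °C

M c_p dT/dt = ṁ c_p (T_in − T) + Q̇.
Rearrange: dT/dt = (T_ss − T)/τ with τ = M/ṁ = 188.61 min and T_ss = T_in + Q̇/(ṁ c_p) = 28.634 °C.
This is linear first-order; T(t) = T_ss + (T₀ − T_ss) e^(−t/τ).
T(189) = 28.634 + (8.9656)·e^(−189/188.61) = 28.634 + (8.9656)·0.36711 = 31.926 °C.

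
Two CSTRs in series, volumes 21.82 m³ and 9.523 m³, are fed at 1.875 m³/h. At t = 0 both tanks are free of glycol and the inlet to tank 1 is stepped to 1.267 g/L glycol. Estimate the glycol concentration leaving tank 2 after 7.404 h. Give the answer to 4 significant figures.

Each tank obeys Vᵢ dCᵢ/dt = Q(Cᵢ₋₁ − Cᵢ), so τᵢ = Vᵢ/Q.
τ₁ = 21.82/1.875 = 11.6373 h; τ₂ = 9.523/1.875 = 5.07893 h.
Tank 1: C₁ = C_in(1 − e^(−t/τ₁)). Tank 2 (τ₁ ≠ τ₂): C₂ = C_in[1 − (τ₁ e^(−t/τ₁) − τ₂ e^(−t/τ₂))/(τ₁ − τ₂)].
At t = 7.404: e^(−t/τ₁) = 0.529285, e^(−t/τ₂) = 0.232751.
C₂ = 1.267·[1 − (11.6373·0.529285 − 5.07893·0.232751)/(6.55840)] = 1.267·0.241074 = 0.305441 g/L.

0.3054 g/L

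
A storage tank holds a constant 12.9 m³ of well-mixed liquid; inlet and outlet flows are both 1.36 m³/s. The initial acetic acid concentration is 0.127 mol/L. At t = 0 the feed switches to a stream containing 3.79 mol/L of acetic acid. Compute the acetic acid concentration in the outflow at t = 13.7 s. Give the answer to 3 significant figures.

2.93 mol/L

Unsteady species balance (constant V, well mixed): V dC/dt = Q(C_in − C).
Time constant τ = V/Q = 12.9/1.36 = 9.4853 s.
Solution: C(t) = C_in + (C₀ − C_in) e^(−t/τ).
C(13.7) = 3.79 + (0.127 − 3.79)·e^(−13.7/9.4853) = 3.79 + (-3.6630)·0.23590 = 2.9259 mol/L.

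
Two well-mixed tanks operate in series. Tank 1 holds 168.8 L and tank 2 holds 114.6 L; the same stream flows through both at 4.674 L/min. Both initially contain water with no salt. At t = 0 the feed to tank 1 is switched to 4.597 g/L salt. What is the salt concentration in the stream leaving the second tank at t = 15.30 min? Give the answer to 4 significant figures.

0.4322 g/L

Species balance on tank i: dCᵢ/dt = (Cᵢ₋₁ − Cᵢ)/τᵢ with τᵢ = Vᵢ/Q.
τ₁ = 168.8/4.674 = 36.1147 min; τ₂ = 114.6/4.674 = 24.5186 min.
Solving the cascade with C₁(0)=C₂(0)=0 gives C₂(t) = C_in[1 − (τ₁ e^(−t/τ₁) − τ₂ e^(−t/τ₂))/(τ₁ − τ₂)].
At t = 15.30: e^(−t/τ₁) = 0.654653, e^(−t/τ₂) = 0.535789.
C₂ = 4.597·[1 − (36.1147·0.654653 − 24.5186·0.535789)/(11.5961)] = 4.597·0.0940221 = 0.432220 g/L.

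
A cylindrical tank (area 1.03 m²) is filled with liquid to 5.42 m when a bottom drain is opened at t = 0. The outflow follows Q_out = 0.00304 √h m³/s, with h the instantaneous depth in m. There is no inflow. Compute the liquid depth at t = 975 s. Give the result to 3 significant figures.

With no inflow, A dh/dt = −0.00304 √h.
This is separable: 2 d(√h)/dt = −0.00304/A, so √h = √h₀ − (0.00304/(2A)) t.
√h = √5.42 − 0.00304·975/(2·1.03) = 2.3281 − 1.4388 = 0.88925.
h = 0.88925² = 0.79077 m.

0.791 m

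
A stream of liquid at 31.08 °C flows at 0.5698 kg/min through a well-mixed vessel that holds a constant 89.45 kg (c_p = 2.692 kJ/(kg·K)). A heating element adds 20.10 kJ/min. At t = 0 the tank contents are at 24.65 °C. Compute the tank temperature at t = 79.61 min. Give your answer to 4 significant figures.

32.42 °C

M c_p dT/dt = ṁ c_p (T_in − T) + Q̇.
Rearrange: dT/dt = (T_ss − T)/τ with τ = M/ṁ = 156.985 min and T_ss = T_in + Q̇/(ṁ c_p) = 44.1838 °C.
This is linear first-order; T(t) = T_ss + (T₀ − T_ss) e^(−t/τ).
T(79.61) = 44.1838 + (-19.5338)·e^(−79.61/156.985) = 44.1838 + (-19.5338)·0.602228 = 32.4200 °C.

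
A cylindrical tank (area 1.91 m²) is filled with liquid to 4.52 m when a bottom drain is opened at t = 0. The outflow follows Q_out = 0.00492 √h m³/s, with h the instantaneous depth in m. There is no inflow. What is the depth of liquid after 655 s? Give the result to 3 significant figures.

1.64 m

A dh/dt = −Q_out = −0.00492 √h.
Separate and integrate: 2(√h − √h₀) = −(0.00492/A) t.
√h = √4.52 − 0.00492·655/(2·1.91) = 2.1260 − 0.84361 = 1.2824.
h = 1.2824² = 1.6446 m.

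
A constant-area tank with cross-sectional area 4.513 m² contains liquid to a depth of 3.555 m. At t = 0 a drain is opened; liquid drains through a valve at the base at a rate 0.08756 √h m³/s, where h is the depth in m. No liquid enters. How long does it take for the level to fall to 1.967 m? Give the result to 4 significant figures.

With no inflow, A dh/dt = −0.08756 √h.
Separate and integrate: 2(√h − √h₀) = −(0.08756/A) t.
t = 2A(√h₀ − √h)/0.08756 = 2·4.513·(√3.555 − √1.967)/0.08756
  = 9.02600 × (1.88547 − 1.40250) / 0.08756 = 49.7866 s.

49.79 s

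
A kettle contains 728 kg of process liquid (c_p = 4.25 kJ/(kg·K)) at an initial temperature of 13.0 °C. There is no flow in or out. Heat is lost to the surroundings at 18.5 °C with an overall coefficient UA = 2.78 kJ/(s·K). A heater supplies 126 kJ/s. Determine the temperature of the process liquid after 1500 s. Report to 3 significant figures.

50.6 °C

M c_p dT/dt = −UA(T − T_amb) + Q̇.
dT/dt = (T_ss − T)/τ with T_ss = T_amb + Q̇/UA = 18.5 + 126/2.78 = 63.824 °C, τ = M c_p/UA = 728·4.25/2.78 = 1112.9 s.
Solution: T(t) = T_ss + (T₀ − T_ss) e^(−t/τ).
T(1500) = 63.824 + (-50.824)·0.25982 = 50.619 °C.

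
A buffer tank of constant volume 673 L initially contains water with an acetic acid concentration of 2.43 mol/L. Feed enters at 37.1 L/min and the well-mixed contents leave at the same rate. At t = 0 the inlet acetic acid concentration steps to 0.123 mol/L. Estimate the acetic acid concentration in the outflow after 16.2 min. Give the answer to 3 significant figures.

1.07 mol/L

Mass balance on the solute (V constant): V dC/dt = Q(C_in − C).
Rewrite as dC/dt + C/τ = C_in/τ, τ = V/Q = 18.140 min.
C approaches C_in exponentially: C(t) = C_in + (C₀ − C_in) e^(−t/τ).
C(16.2) = 0.123 + (2.43 − 0.123)·e^(−16.2/18.140) = 0.123 + (2.3070)·0.40941 = 1.0675 mol/L.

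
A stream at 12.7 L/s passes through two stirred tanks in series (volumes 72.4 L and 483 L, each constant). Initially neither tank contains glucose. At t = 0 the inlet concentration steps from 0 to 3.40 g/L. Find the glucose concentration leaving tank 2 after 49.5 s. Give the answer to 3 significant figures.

Time constants: τᵢ = Vᵢ/Q for each well-mixed tank.
τ₁ = 72.4/12.7 = 5.7008 s; τ₂ = 483/12.7 = 38.031 s.
Tank 1: C₁ = C_in(1 − e^(−t/τ₁)). Tank 2 (τ₁ ≠ τ₂): C₂ = C_in[1 − (τ₁ e^(−t/τ₁) − τ₂ e^(−t/τ₂))/(τ₁ − τ₂)].
At t = 49.5: e^(−t/τ₁) = 0.00016944, e^(−t/τ₂) = 0.27211.
C₂ = 3.40·[1 − (5.7008·0.00016944 − 38.031·0.27211)/(-32.331)] = 3.40·0.67994 = 2.3118 g/L.

2.31 g/L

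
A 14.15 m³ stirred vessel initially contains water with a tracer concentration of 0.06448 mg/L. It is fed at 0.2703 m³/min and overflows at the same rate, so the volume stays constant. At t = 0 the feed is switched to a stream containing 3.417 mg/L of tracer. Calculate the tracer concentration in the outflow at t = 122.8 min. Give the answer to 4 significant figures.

Mass balance on the solute (V constant): V dC/dt = Q(C_in − C).
So dC/dt = (C_in − C)/τ with τ = V/Q = 14.15/0.2703 = 52.3492 min.
This is linear first-order; C(t) = C_in + (C₀ − C_in) e^(−t/τ).
C(122.8) = 3.417 + (0.06448 − 3.417)·e^(−122.8/52.3492) = 3.417 + (-3.35252)·0.0957721 = 3.09592 mg/L.

3.096 mg/L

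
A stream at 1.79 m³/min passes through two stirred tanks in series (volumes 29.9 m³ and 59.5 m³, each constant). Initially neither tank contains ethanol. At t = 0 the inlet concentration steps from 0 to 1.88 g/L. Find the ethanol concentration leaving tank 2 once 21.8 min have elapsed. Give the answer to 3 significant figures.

0.434 g/L

Each tank obeys Vᵢ dCᵢ/dt = Q(Cᵢ₋₁ − Cᵢ), so τᵢ = Vᵢ/Q.
τ₁ = 29.9/1.79 = 16.704 min; τ₂ = 59.5/1.79 = 33.240 min.
Tank 1: C₁ = C_in(1 − e^(−t/τ₁)). Tank 2 (τ₁ ≠ τ₂): C₂ = C_in[1 − (τ₁ e^(−t/τ₁) − τ₂ e^(−t/τ₂))/(τ₁ − τ₂)].
At t = 21.8: e^(−t/τ₁) = 0.27115, e^(−t/τ₂) = 0.51901.
C₂ = 1.88·[1 − (16.704·0.27115 − 33.240·0.51901)/(-16.536)] = 1.88·0.23062 = 0.43356 g/L.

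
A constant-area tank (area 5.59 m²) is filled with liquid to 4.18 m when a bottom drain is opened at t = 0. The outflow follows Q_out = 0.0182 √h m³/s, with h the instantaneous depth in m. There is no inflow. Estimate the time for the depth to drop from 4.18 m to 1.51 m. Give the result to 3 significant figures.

501 s

With no inflow, A dh/dt = −0.0182 √h.
This is separable: 2 d(√h)/dt = −0.0182/A, so √h = √h₀ − (0.0182/(2A)) t.
t = 2A(√h₀ − √h)/0.0182 = 2·5.59·(√4.18 − √1.51)/0.0182
  = 11.180 × (2.0445 − 1.2288) / 0.0182 = 501.06 s.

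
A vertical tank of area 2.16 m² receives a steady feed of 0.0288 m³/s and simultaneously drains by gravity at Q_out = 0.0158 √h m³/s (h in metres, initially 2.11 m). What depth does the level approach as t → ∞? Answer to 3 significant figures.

Accumulation of liquid (constant cross-section A): A dh/dt = Q_in − 0.0158 √h. At steady state dh/dt = 0:
Q_in = 0.0158 √h_ss ⇒ √h_ss = 0.0288/0.0158 = 1.8228.
h_ss = 1.8228² = 3.3225 m. (Since h₀ = 2.11 m < h_ss, the level will rise toward this value.)

3.32 m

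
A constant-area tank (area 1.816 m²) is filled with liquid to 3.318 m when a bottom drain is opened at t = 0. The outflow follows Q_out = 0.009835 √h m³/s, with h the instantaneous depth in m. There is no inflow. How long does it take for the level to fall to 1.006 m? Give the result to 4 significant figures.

Unsteady balance on liquid volume: A dh/dt = −0.009835 √h.
∫ h^(−1/2) dh = −(0.009835/A) ∫ dt, giving 2√h = 2√h₀ − (0.009835/A) t.
t = 2A(√h₀ − √h)/0.009835 = 2·1.816·(√3.318 − √1.006)/0.009835
  = 3.63200 × (1.82154 − 1.00300) / 0.009835 = 302.282 s.

302.3 s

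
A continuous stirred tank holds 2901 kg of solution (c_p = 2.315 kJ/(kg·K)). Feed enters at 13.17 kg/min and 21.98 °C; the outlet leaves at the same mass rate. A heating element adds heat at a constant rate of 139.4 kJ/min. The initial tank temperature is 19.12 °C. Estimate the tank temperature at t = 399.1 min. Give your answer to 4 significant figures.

M c_p dT/dt = ṁ c_p (T_in − T) + Q̇.
Rearrange: dT/dt = (T_ss − T)/τ with τ = M/ṁ = 220.273 min and T_ss = T_in + Q̇/(ṁ c_p) = 26.5522 °C.
This is linear first-order; T(t) = T_ss + (T₀ − T_ss) e^(−t/τ).
T(399.1) = 26.5522 + (-7.43221)·e^(−399.1/220.273) = 26.5522 + (-7.43221)·0.163353 = 25.3381 °C.

25.34 °C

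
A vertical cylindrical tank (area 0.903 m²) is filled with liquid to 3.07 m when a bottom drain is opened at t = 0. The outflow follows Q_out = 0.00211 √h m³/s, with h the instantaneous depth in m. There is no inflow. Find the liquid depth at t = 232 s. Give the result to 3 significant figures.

2.19 m

With no inflow, A dh/dt = −0.00211 √h.
This is separable: 2 d(√h)/dt = −0.00211/A, so √h = √h₀ − (0.00211/(2A)) t.
√h = √3.07 − 0.00211·232/(2·0.903) = 1.7521 − 0.27105 = 1.4811.
h = 1.4811² = 2.1936 m.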